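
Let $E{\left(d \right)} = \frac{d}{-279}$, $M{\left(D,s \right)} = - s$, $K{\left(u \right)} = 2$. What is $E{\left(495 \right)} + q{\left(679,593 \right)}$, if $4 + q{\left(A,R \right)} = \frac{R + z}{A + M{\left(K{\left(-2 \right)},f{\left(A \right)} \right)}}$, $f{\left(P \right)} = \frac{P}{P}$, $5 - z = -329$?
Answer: $- \frac{30875}{7006} \approx -4.4069$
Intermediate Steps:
$z = 334$ ($z = 5 - -329 = 5 + 329 = 334$)
$f{\left(P \right)} = 1$
$E{\left(d \right)} = - \frac{d}{279}$ ($E{\left(d \right)} = d \left(- \frac{1}{279}\right) = - \frac{d}{279}$)
$q{\left(A,R \right)} = -4 + \frac{334 + R}{-1 + A}$ ($q{\left(A,R \right)} = -4 + \frac{R + 334}{A - 1} = -4 + \frac{334 + R}{A - 1} = -4 + \frac{334 + R}{-1 + A}$)
$E{\left(495 \right)} + q{\left(679,593 \right)} = \left(- \frac{1}{279}\right) 495 + \frac{338 + 593 - 2716}{-1 + 679} = - \frac{55}{31} + \frac{338 + 593 - 2716}{678} = - \frac{55}{31} + \frac{1}{678} \left(-1785\right) = - \frac{55}{31} - \frac{595}{226} = - \frac{30875}{7006}$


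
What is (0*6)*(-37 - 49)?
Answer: 0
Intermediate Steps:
(0*6)*(-37 - 49) = 0*(-86) = 0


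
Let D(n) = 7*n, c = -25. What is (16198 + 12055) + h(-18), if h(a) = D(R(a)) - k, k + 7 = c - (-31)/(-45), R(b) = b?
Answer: 1267186/45 ≈ 28160.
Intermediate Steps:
k = -1471/45 (k = -7 + (-25 - (-31)/(-45)) = -7 + (-25 - (-31)*(-1)/45) = -7 + (-25 - 1*31/45) = -7 + (-25 - 31/45) = -7 - 1156/45 = -1471/45 ≈ -32.689)
h(a) = 1471/45 + 7*a (h(a) = 7*a - 1*(-1471/45) = 7*a + 1471/45 = 1471/45 + 7*a)
(16198 + 12055) + h(-18) = (16198 + 12055) + (1471/45 + 7*(-18)) = 28253 + (1471/45 - 126) = 28253 - 4199/45 = 1267186/45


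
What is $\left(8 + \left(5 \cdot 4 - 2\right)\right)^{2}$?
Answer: $676$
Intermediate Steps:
$\left(8 + \left(5 \cdot 4 - 2\right)\right)^{2} = \left(8 + \left(20 - 2\right)\right)^{2} = \left(8 + 18\right)^{2} = 26^{2} = 676$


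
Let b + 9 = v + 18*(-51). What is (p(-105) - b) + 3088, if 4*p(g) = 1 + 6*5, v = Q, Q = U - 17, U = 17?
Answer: 16091/4 ≈ 4022.8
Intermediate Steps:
Q = 0 (Q = 17 - 17 = 0)
v = 0
p(g) = 31/4 (p(g) = (1 + 6*5)/4 = (1 + 30)/4 = (¼)*31 = 31/4)
b = -927 (b = -9 + (0 + 18*(-51)) = -9 + (0 - 918) = -9 - 918 = -927)
(p(-105) - b) + 3088 = (31/4 - 1*(-927)) + 3088 = (31/4 + 927) + 3088 = 3739/4 + 3088 = 16091/4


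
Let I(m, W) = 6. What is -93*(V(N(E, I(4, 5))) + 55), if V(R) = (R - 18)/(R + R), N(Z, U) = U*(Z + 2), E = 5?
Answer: -35991/7 ≈ -5141.6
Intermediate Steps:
N(Z, U) = U*(2 + Z)
V(R) = (-18 + R)/(2*R) (V(R) = (-18 + R)/((2*R)) = (-18 + R)*(1/(2*R)) = (-18 + R)/(2*R))
-93*(V(N(E, I(4, 5))) + 55) = -93*((-18 + 6*(2 + 5))/(2*((6*(2 + 5)))) + 55) = -93*((-18 + 6*7)/(2*((6*7))) + 55) = -93*((½)*(-18 + 42)/42 + 55) = -93*((½)*(1/42)*24 + 55) = -93*(2/7 + 55) = -93*387/7 = -35991/7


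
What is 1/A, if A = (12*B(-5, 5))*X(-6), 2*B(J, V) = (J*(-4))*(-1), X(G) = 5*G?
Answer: 1/3600 ≈ 0.00027778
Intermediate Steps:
B(J, V) = 2*J (B(J, V) = ((J*(-4))*(-1))/2 = (-4*J*(-1))/2 = (4*J)/2 = 2*J)
A = 3600 (A = (12*(2*(-5)))*(5*(-6)) = (12*(-10))*(-30) = -120*(-30) = 3600)
1/A = 1/3600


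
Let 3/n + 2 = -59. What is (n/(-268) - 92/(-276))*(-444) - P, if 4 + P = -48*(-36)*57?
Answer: -403142013/4087 ≈ -98640.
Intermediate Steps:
n = -3/61 (n = 3/(-2 - 59) = 3/(-61) = 3*(-1/61) = -3/61 ≈ -0.049180)
P = 98492 (P = -4 - 48*(-36)*57 = -4 + 1728*57 = -4 + 98496 = 98492)
(n/(-268) - 92/(-276))*(-444) - P = (-3/61/(-268) - 92/(-276))*(-444) - 1*98492 = (-3/61*(-1/268) - 92*(-1/276))*(-444) - 98492 = (3/16348 + 1/3)*(-444) - 98492 = (16357/49044)*(-444) - 98492 = -605209/4087 - 98492 = -403142013/4087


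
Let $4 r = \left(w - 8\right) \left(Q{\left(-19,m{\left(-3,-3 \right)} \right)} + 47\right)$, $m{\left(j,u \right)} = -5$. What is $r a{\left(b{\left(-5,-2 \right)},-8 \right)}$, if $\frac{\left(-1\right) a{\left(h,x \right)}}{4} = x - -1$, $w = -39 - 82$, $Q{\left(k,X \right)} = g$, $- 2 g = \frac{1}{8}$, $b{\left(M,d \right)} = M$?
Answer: $- \frac{678153}{16} \approx -42385.0$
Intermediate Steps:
$g = - \frac{1}{16}$ ($g = - \frac{1}{2 \cdot 8} = \left(- \frac{1}{2}\right) \frac{1}{8} = - \frac{1}{16} \approx -0.0625$)
$Q{\left(k,X \right)} = - \frac{1}{16}$
$w = -121$ ($w = -39 - 82 = -121$)
$a{\left(h,x \right)} = -4 - 4 x$ ($a{\left(h,x \right)} = - 4 \left(x - -1\right) = - 4 \left(x + 1\right) = - 4 \left(1 + x\right) = -4 - 4 x$)
$r = - \frac{96879}{64}$ ($r = \frac{\left(-121 - 8\right) \left(- \frac{1}{16} + 47\right)}{4} = \frac{\left(-129\right) \frac{751}{16}}{4} = \frac{1}{4} \left(- \frac{96879}{16}\right) = - \frac{96879}{64} \approx -1513.7$)
$r a{\left(b{\left(-5,-2 \right)},-8 \right)} = - \frac{96879 \left(-4 - -32\right)}{64} = - \frac{96879 \left(-4 + 32\right)}{64} = \left(- \frac{96879}{64}\right) 28 = - \frac{678153}{16}$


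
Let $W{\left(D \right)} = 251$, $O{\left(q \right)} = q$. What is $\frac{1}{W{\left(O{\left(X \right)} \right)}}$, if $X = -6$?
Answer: $\frac{1}{251} \approx 0.0039841$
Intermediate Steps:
$\frac{1}{W{\left(O{\left(X \right)} \right)}} = \frac{1}{251}$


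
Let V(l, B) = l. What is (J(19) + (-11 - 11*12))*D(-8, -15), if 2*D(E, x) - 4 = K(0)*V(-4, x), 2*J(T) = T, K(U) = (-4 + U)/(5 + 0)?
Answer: -2403/5 ≈ -480.60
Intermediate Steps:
K(U) = -4/5 + U/5 (K(U) = (-4 + U)/5 = (-4 + U)*(1/5) = -4/5 + U/5)
J(T) = T/2
D(E, x) = 18/5 (D(E, x) = 2 + ((-4/5 + (1/5)*0)*(-4))/2 = 2 + ((-4/5 + 0)*(-4))/2 = 2 + (-4/5*(-4))/2 = 2 + (1/2)*(16/5) = 2 + 8/5 = 18/5)
(J(19) + (-11 - 11*12))*D(-8, -15) = ((1/2)*19 + (-11 - 11*12))*(18/5) = (19/2 + (-11 - 132))*(18/5) = (19/2 - 143)*(18/5) = -267/2*18/5 = -2403/5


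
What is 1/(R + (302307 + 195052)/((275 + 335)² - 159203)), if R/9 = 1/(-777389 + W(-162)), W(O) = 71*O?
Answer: 167952527227/392360122796 ≈ 0.42806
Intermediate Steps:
R = -9/788891 (R = 9/(-777389 + 71*(-162)) = 9/(-777389 - 11502) = 9/(-788891) = 9*(-1/788891) = -9/788891 ≈ -1.1408e-5)
1/(R + (302307 + 195052)/((275 + 335)² - 159203)) = 1/(-9/788891 + (302307 + 195052)/((275 + 335)² - 159203)) = 1/(-9/788891 + 497359/(610² - 159203)) = 1/(-9/788891 + 497359/(372100 - 159203)) = 1/(-9/788891 + 497359/212897) = 1/(392360122796/167952527227) = 167952527227/392360122796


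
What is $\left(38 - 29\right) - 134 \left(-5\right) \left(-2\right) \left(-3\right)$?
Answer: $4029$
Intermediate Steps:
$\left(38 - 29\right) - 134 \left(-5\right) \left(-2\right) \left(-3\right) = \left(38 - 29\right) - 134 \cdot 10 \left(-3\right) = 9 - -4020 = 9 + 4020 = 4029$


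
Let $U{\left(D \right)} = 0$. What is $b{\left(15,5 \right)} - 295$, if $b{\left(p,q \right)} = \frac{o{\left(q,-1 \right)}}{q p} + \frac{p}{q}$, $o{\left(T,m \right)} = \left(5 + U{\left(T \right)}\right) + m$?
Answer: $- \frac{21896}{75} \approx -291.95$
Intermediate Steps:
$o{\left(T,m \right)} = 5 + m$ ($o{\left(T,m \right)} = \left(5 + 0\right) + m = 5 + m$)
$b{\left(p,q \right)} = \frac{p}{q} + \frac{4}{p q}$ ($b{\left(p,q \right)} = \frac{5 - 1}{q p} + \frac{p}{q} = \frac{4}{p q} + \frac{p}{q} = \frac{p}{q} + \frac{4}{p q}$)
$b{\left(15,5 \right)} - 295 = \frac{4 + 15^{2}}{15 \cdot 5} - 295 = \frac{1}{15} \cdot \frac{1}{5} \left(4 + 225\right) - 295 = \frac{1}{15} \cdot \frac{1}{5} \cdot 229 - 295 = \frac{229}{75} - 295 = - \frac{21896}{75}$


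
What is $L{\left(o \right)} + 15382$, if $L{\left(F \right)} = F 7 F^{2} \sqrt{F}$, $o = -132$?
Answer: $15382 - 32199552 i \sqrt{33} \approx 15382.0 - 1.8497 \cdot 10^{8} i$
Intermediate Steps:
$L{\left(F \right)} = 7 F^{\frac{7}{2}}$ ($L{\left(F \right)} = 7 F^{3} \sqrt{F} = 7 F^{\frac{7}{2}}$)
$L{\left(o \right)} + 15382 = 7 \left(-132\right)^{\frac{7}{2}} + 15382 = 7 \left(- 4599936 i \sqrt{33}\right) + 15382 = - 32199552 i \sqrt{33} + 15382 = 15382 - 32199552 i \sqrt{33}$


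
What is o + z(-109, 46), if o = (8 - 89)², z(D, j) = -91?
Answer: 6470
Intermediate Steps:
o = 6561 (o = (-81)² = 6561)
o + z(-109, 46) = 6561 - 91 = 6470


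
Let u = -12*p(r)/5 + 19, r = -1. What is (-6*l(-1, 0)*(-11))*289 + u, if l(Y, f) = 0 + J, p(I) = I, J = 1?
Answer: 95477/5 ≈ 19095.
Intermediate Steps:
l(Y, f) = 1 (l(Y, f) = 0 + 1 = 1)
u = 107/5 (u = -(-12)/5 + 19 = -12*(-⅕) + 19 = 12/5 + 19 = 107/5 ≈ 21.400)
(-6*l(-1, 0)*(-11))*289 + u = (-6*1*(-11))*289 + 107/5 = -6*(-11)*289 + 107/5 = 66*289 + 107/5 = 19074 + 107/5 = 95477/5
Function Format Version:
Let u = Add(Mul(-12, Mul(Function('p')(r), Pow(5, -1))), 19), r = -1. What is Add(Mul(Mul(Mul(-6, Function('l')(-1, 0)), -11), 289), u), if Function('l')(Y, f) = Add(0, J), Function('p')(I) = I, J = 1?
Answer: Rational(95477, 5) ≈ 19095.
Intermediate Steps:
Function('l')(Y, f) = 1 (Function('l')(Y, f) = Add(0, 1) = 1)
u = Rational(107, 5) (u = Add(Mul(-12, Mul(-1, Pow(5, -1))), 19) = Add(Mul(-12, Mul(-1, Rational(1, 5))), 19) = Add(Mul(-12, Rational(-1, 5)), 19) = Add(Rational(12, 5), 19) = Rational(107, 5) ≈ 21.400)
Add(Mul(Mul(Mul(-6, Function('l')(-1, 0)), -11), 289), u) = Add(Mul(Mul(Mul(-6, 1), -11), 289), Rational(107, 5)) = Add(Mul(Mul(-6, -11), 289), Rational(107, 5)) = Add(Mul(66, 289), Rational(107, 5)) = Add(19074, Rational(107, 5)) = Rational(95477, 5)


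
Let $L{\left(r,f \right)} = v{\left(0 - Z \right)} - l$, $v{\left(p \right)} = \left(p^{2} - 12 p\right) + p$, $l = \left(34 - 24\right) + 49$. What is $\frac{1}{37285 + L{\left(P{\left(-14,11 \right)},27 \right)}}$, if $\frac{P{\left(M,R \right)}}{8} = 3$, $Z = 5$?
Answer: $\frac{1}{37306} \approx 2.6805 \cdot 10^{-5}$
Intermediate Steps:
$l = 59$ ($l = 10 + 49 = 59$)
$P{\left(M,R \right)} = 24$ ($P{\left(M,R \right)} = 8 \cdot 3 = 24$)
$v{\left(p \right)} = p^{2} - 11 p$
$L{\left(r,f \right)} = 21$ ($L{\left(r,f \right)} = \left(0 - 5\right) \left(-11 + \left(0 - 5\right)\right) - 59 = - 5 \left(-11 - 5\right) - 59 = \left(-5\right) \left(-16\right) - 59 = 80 - 59 = 21$)
$\frac{1}{37285 + L{\left(P{\left(-14,11 \right)},27 \right)}} = \frac{1}{37285 + 21} = \frac{1}{37306}$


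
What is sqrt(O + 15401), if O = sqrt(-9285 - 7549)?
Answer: sqrt(15401 + I*sqrt(16834)) ≈ 124.1 + 0.5227*I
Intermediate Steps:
O = I*sqrt(16834) (O = sqrt(-16834) = I*sqrt(16834) ≈ 129.75*I)
sqrt(O + 15401) = sqrt(I*sqrt(16834) + 15401) = sqrt(15401 + I*sqrt(16834))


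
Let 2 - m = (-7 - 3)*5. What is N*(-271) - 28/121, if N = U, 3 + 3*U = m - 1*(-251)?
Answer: -3279128/121 ≈ -27100.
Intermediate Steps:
m = 52 (m = 2 - (-7 - 3)*5 = 2 - (-10)*5 = 2 - 1*(-50) = 2 + 50 = 52)
U = 100 (U = -1 + (52 - 1*(-251))/3 = -1 + (52 + 251)/3 = -1 + (1/3)*303 = -1 + 101 = 100)
N = 100
N*(-271) - 28/121 = 100*(-271) - 28/121 = -27100 - 28*1/121 = -27100 - 28/121 = -3279128/121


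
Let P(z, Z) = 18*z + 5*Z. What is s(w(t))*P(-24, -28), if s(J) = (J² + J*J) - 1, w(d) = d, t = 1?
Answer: -572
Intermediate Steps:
P(z, Z) = 5*Z + 18*z
s(J) = -1 + 2*J² (s(J) = (J² + J²) - 1 = 2*J² - 1 = -1 + 2*J²)
s(w(t))*P(-24, -28) = (-1 + 2*1²)*(5*(-28) + 18*(-24)) = (-1 + 2*1)*(-140 - 432) = (-1 + 2)*(-572) = 1*(-572) = -572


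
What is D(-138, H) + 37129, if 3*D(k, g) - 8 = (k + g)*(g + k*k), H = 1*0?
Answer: -2516677/3 ≈ -8.3889e+5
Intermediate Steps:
H = 0
D(k, g) = 8/3 + (g + k)*(g + k²)/3 (D(k, g) = 8/3 + ((k + g)*(g + k*k))/3 = 8/3 + ((g + k)*(g + k²))/3 = 8/3 + (g + k)*(g + k²)/3)
D(-138, H) + 37129 = (8/3 + (⅓)*0² + (⅓)*(-138)³ + (⅓)*0*(-138) + (⅓)*0*(-138)²) + 37129 = (8/3 + (⅓)*0 + (⅓)*(-2628072) + 0 + (⅓)*0*19044) + 37129 = (8/3 + 0 - 876024 + 0 + 0) + 37129 = -2628064/3 + 37129 = -2516677/3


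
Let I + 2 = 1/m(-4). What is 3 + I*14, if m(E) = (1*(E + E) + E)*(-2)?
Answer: -293/12 ≈ -24.417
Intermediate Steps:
m(E) = -6*E (m(E) = (1*(2*E) + E)*(-2) = (2*E + E)*(-2) = (3*E)*(-2) = -6*E)
I = -47/24 (I = -2 + 1/(-6*(-4)) = -2 + 1/24 = -47/24 ≈ -1.9583)
3 + I*14 = 3 - 47/24*14 = 3 - 329/12 = -293/12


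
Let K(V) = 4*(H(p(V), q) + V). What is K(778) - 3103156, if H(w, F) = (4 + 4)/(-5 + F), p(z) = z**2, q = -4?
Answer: -27900428/9 ≈ -3.1000e+6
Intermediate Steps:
H(w, F) = 8/(-5 + F)
K(V) = -32/9 + 4*V (K(V) = 4*(8/(-5 - 4) + V) = 4*(8/(-9) + V) = 4*(8*(-1/9) + V) = 4*(-8/9 + V) = -32/9 + 4*V)
K(778) - 3103156 = (-32/9 + 4*778) - 3103156 = (-32/9 + 3112) - 3103156 = 27976/9 - 3103156 = -27900428/9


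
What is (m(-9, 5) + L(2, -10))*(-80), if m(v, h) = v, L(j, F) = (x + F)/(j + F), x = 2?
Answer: 640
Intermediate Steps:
L(j, F) = (2 + F)/(F + j) (L(j, F) = (2 + F)/(j + F) = (2 + F)/(F + j))
(m(-9, 5) + L(2, -10))*(-80) = (-9 + (2 - 10)/(-10 + 2))*(-80) = (-9 - 8/(-8))*(-80) = (-9 - ⅛*(-8))*(-80) = (-9 + 1)*(-80) = -8*(-80) = 640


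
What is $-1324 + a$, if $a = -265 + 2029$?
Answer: $440$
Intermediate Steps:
$a = 1764$
$-1324 + a = -1324 + 1764 = 440$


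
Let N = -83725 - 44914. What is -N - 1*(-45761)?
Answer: 174400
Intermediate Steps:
N = -128639
-N - 1*(-45761) = -1*(-128639) - 1*(-45761) = 128639 + 45761 = 174400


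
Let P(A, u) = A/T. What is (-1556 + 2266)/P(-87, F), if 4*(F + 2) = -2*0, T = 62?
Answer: -44020/87 ≈ -505.98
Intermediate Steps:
F = -2 (F = -2 + (-2*0)/4 = -2 + (¼)*0 = -2 + 0 = -2)
P(A, u) = A/62
(-1556 + 2266)/P(-87, F) = (-1556 + 2266)/(((1/62)*(-87))) = 710/(-87/62) = 710*(-62/87) = -44020/87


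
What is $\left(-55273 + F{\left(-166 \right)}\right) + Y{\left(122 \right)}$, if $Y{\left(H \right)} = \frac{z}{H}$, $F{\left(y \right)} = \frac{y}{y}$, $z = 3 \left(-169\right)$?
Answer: $- \frac{6743691}{122} \approx -55276.0$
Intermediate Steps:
$z = -507$
$F{\left(y \right)} = 1$
$Y{\left(H \right)} = - \frac{507}{H}$
$\left(-55273 + F{\left(-166 \right)}\right) + Y{\left(122 \right)} = \left(-55273 + 1\right) - \frac{507}{122} = -55272 - \frac{507}{122} = - \frac{6743691}{122}$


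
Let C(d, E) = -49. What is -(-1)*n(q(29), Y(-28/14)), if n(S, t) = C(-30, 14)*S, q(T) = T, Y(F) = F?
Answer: -1421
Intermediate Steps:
n(S, t) = -49*S
-(-1)*n(q(29), Y(-28/14)) = -(-1)*(-49*29) = -(-1)*(-1421) = -1*1421 = -1421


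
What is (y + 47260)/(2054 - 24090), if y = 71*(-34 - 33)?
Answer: -42503/22036 ≈ -1.9288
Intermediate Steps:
y = -4757 (y = 71*(-67) = -4757)
(y + 47260)/(2054 - 24090) = (-4757 + 47260)/(2054 - 24090) = 42503/(-22036) = 42503*(-1/22036) = -42503/22036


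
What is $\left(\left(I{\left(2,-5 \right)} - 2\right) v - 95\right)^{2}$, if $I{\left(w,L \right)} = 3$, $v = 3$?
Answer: $8464$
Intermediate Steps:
$\left(\left(I{\left(2,-5 \right)} - 2\right) v - 95\right)^{2} = \left(\left(3 - 2\right) 3 - 95\right)^{2} = \left(1 \cdot 3 - 95\right)^{2} = \left(3 - 95\right)^{2} = \left(-92\right)^{2} = 8464$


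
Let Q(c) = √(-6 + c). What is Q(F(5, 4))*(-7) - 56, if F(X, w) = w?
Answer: -56 - 7*I*√2 ≈ -56.0 - 9.8995*I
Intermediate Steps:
Q(F(5, 4))*(-7) - 56 = √(-6 + 4)*(-7) - 56 = √(-2)*(-7) - 56 = (I*√2)*(-7) - 56 = -7*I*√2 - 56 = -56 - 7*I*√2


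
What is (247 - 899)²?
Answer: 425104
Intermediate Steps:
(247 - 899)² = (-652)² = 425104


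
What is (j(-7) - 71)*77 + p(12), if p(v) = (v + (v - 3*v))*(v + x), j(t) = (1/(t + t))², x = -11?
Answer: -153401/28 ≈ -5478.6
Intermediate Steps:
j(t) = 1/(4*t²) (j(t) = (1/(2*t))² = 1/(4*t²))
p(v) = -v*(-11 + v) (p(v) = (v + (v - 3*v))*(v - 11) = (v - 2*v)*(-11 + v) = (-v)*(-11 + v) = -v*(-11 + v))
(j(-7) - 71)*77 + p(12) = ((¼)/(-7)² - 71)*77 + 12*(11 - 1*12) = ((¼)*(1/49) - 71)*77 + 12*(11 - 12) = (1/196 - 71)*77 + 12*(-1) = -13915/196*77 - 12 = -153065/28 - 12 = -153401/28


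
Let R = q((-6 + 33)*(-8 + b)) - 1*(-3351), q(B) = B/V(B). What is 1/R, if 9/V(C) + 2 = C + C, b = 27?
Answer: 1/61719 ≈ 1.6202e-5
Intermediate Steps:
V(C) = 9/(-2 + 2*C) (V(C) = 9/(-2 + (C + C)) = 9/(-2 + 2*C))
q(B) = B*(-2/9 + 2*B/9) (q(B) = B/((9/(2*(-1 + B)))) = B*(-2/9 + 2*B/9))
R = 61719 (R = 2*((-6 + 33)*(-8 + 27))*(-1 + (-6 + 33)*(-8 + 27))/9 - 1*(-3351) = 2*(27*19)*(-1 + 27*19)/9 + 3351 = (2/9)*513*(-1 + 513) + 3351 = (2/9)*513*512 + 3351 = 58368 + 3351 = 61719)
1/R = 1/61719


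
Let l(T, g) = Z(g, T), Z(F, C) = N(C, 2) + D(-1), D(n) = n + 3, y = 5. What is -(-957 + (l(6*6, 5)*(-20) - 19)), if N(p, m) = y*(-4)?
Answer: 616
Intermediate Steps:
D(n) = 3 + n
N(p, m) = -20 (N(p, m) = 5*(-4) = -20)
Z(F, C) = -18 (Z(F, C) = -20 + (3 - 1) = -20 + 2 = -18)
l(T, g) = -18
-(-957 + (l(6*6, 5)*(-20) - 19)) = -(-957 + (-18*(-20) - 19)) = -(-957 + (360 - 19)) = -(-957 + 341) = -1*(-616) = 616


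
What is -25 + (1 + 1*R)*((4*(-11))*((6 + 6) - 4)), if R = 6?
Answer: -2489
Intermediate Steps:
-25 + (1 + 1*R)*((4*(-11))*((6 + 6) - 4)) = -25 + (1 + 1*6)*((4*(-11))*((6 + 6) - 4)) = -25 + (1 + 6)*(-44*(12 - 4)) = -25 + 7*(-44*8) = -25 + 7*(-352) = -25 - 2464 = -2489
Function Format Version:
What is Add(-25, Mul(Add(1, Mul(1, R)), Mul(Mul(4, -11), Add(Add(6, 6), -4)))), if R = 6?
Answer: -2489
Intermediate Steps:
Add(-25, Mul(Add(1, Mul(1, R)), Mul(Mul(4, -11), Add(Add(6, 6), -4)))) = Add(-25, Mul(Add(1, Mul(1, 6)), Mul(Mul(4, -11), Add(Add(6, 6), -4)))) = Add(-25, Mul(Add(1, 6), Mul(-44, Add(12, -4)))) = Add(-25, Mul(7, Mul(-44, 8))) = Add(-25, Mul(7, -352)) = Add(-25, -2464) = -2489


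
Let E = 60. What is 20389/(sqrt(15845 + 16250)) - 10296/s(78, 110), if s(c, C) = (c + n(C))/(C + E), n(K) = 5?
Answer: -1750320/83 + 20389*sqrt(655)/4585 ≈ -20974.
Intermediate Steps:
s(c, C) = (5 + c)/(60 + C) (s(c, C) = (c + 5)/(C + 60) = (5 + c)/(60 + C))
20389/(sqrt(15845 + 16250)) - 10296/s(78, 110) = 20389/(sqrt(15845 + 16250)) - 10296*(60 + 110)/(5 + 78) = 20389/(sqrt(32095)) - 10296/(83/170) = 20389/((7*sqrt(655))) - 10296/((1/170)*83) = 20389*(sqrt(655)/4585) - 10296/83/170 = 20389*sqrt(655)/4585 - 10296*170/83 = 20389*sqrt(655)/4585 - 1750320/83 = -1750320/83 + 20389*sqrt(655)/4585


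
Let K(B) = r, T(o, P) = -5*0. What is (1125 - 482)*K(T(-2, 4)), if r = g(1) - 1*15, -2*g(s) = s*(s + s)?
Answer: -10288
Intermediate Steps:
g(s) = -s**2 (g(s) = -s*(s + s)/2 = -s*2*s/2 = -s**2)
T(o, P) = 0
r = -16 (r = -1*1**2 - 1*15 = -1*1 - 15 = -1 - 15 = -16)
K(B) = -16
(1125 - 482)*K(T(-2, 4)) = (1125 - 482)*(-16) = 643*(-16) = -10288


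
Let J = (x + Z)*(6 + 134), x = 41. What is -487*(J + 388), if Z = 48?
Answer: -6256976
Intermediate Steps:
J = 12460 (J = (41 + 48)*(6 + 134) = 89*140 = 12460)
-487*(J + 388) = -487*(12460 + 388) = -487*12848 = -6256976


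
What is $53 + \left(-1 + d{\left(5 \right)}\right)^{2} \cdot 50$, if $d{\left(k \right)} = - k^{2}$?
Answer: $33853$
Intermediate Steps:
$53 + \left(-1 + d{\left(5 \right)}\right)^{2} \cdot 50 = 53 + \left(-1 - 5^{2}\right)^{2} \cdot 50 = 53 + \left(-1 - 25\right)^{2} \cdot 50 = 53 + \left(-26\right)^{2} \cdot 50 = 53 + 676 \cdot 50 = 53 + 33800 = 33853$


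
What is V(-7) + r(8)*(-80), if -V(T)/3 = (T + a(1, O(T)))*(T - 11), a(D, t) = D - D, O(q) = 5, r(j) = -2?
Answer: -218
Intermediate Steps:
a(D, t) = 0
V(T) = -3*T*(-11 + T) (V(T) = -3*(T + 0)*(T - 11) = -3*T*(-11 + T))
V(-7) + r(8)*(-80) = 3*(-7)*(11 - 1*(-7)) - 2*(-80) = 3*(-7)*(11 + 7) + 160 = 3*(-7)*18 + 160 = -378 + 160 = -218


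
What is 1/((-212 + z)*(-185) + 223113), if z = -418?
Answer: 1/339663 ≈ 2.9441e-6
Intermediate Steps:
1/((-212 + z)*(-185) + 223113) = 1/((-212 - 418)*(-185) + 223113) = 1/(-630*(-185) + 223113) = 1/(116550 + 223113) = 1/339663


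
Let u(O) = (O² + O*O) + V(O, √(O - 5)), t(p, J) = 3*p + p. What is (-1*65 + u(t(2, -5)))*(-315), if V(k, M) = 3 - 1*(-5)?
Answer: -22365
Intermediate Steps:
V(k, M) = 8 (V(k, M) = 3 + 5 = 8)
t(p, J) = 4*p
u(O) = 8 + 2*O² (u(O) = (O² + O*O) + 8 = (O² + O²) + 8 = 2*O² + 8 = 8 + 2*O²)
(-1*65 + u(t(2, -5)))*(-315) = (-1*65 + (8 + 2*(4*2)²))*(-315) = (-65 + (8 + 2*8²))*(-315) = (-65 + (8 + 2*64))*(-315) = (-65 + (8 + 128))*(-315) = (-65 + 136)*(-315) = 71*(-315) = -22365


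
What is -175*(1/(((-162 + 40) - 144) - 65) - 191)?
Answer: 11063850/331 ≈ 33426.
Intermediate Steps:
-175*(1/(((-162 + 40) - 144) - 65) - 191) = -175*(1/((-122 - 144) - 65) - 191) = -175*(1/(-266 - 65) - 191) = -175*(1/(-331) - 191) = -175*(-1/331 - 191) = -175*(-63222/331) = 11063850/331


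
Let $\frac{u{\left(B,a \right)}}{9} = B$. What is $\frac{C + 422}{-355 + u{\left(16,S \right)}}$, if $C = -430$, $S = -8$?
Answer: $\frac{8}{211} \approx 0.037915$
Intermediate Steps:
$u{\left(B,a \right)} = 9 B$
$\frac{C + 422}{-355 + u{\left(16,S \right)}} = \frac{-430 + 422}{-355 + 9 \cdot 16} = - \frac{8}{-355 + 144} = - \frac{8}{-211} = \left(-8\right) \left(- \frac{1}{211}\right) = \frac{8}{211}$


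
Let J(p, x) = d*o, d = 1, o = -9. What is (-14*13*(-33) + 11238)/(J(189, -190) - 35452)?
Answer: -17244/35461 ≈ -0.48628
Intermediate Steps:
J(p, x) = -9 (J(p, x) = 1*(-9) = -9)
(-14*13*(-33) + 11238)/(J(189, -190) - 35452) = (-14*13*(-33) + 11238)/(-9 - 35452) = (-182*(-33) + 11238)/(-35461) = (6006 + 11238)*(-1/35461) = 17244*(-1/35461) = -17244/35461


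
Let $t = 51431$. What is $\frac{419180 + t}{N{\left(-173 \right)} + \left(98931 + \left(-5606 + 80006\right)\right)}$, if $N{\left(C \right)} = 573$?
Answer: $\frac{470611}{173904} \approx 2.7062$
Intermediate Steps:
$\frac{419180 + t}{N{\left(-173 \right)} + \left(98931 + \left(-5606 + 80006\right)\right)} = \frac{419180 + 51431}{573 + \left(98931 + \left(-5606 + 80006\right)\right)} = \frac{470611}{573 + \left(98931 + 74400\right)} = \frac{470611}{573 + 173331} = \frac{470611}{173904}$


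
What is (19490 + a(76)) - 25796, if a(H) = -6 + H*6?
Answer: -5856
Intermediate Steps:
a(H) = -6 + 6*H
(19490 + a(76)) - 25796 = (19490 + (-6 + 6*76)) - 25796 = (19490 + (-6 + 456)) - 25796 = (19490 + 450) - 25796 = 19940 - 25796 = -5856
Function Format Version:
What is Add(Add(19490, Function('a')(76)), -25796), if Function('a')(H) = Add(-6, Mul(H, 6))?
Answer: -5856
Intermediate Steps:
Function('a')(H) = Add(-6, Mul(6, H))
Add(Add(19490, Function('a')(76)), -25796) = Add(Add(19490, Add(-6, Mul(6, 76))), -25796) = Add(Add(19490, Add(-6, 456)), -25796) = Add(Add(19490, 450), -25796) = Add(19940, -25796) = -5856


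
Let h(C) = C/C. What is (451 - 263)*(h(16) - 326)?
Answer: -61100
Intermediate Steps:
h(C) = 1
(451 - 263)*(h(16) - 326) = (451 - 263)*(1 - 326) = 188*(-325) = -61100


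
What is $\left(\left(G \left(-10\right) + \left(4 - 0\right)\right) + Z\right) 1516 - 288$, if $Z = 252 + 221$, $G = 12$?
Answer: $540924$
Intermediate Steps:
$Z = 473$
$\left(\left(G \left(-10\right) + \left(4 - 0\right)\right) + Z\right) 1516 - 288 = \left(\left(12 \left(-10\right) + \left(4 - 0\right)\right) + 473\right) 1516 - 288 = \left(\left(-120 + \left(4 + 0\right)\right) + 473\right) 1516 - 288 = \left(\left(-120 + 4\right) + 473\right) 1516 - 288 = \left(-116 + 473\right) 1516 - 288 = 357 \cdot 1516 - 288 = 541212 - 288 = 540924$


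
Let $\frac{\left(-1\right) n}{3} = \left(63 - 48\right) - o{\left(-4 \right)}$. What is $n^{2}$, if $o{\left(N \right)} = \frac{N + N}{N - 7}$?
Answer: $\frac{221841}{121} \approx 1833.4$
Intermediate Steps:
$o{\left(N \right)} = \frac{2 N}{-7 + N}$
$n = - \frac{471}{11}$ ($n = - 3 \left(\left(63 - 48\right) - 2 \left(-4\right) \frac{1}{-7 - 4}\right) = - 3 \left(15 - 2 \left(-4\right) \frac{1}{-11}\right) = - 3 \left(15 - 2 \left(-4\right) \left(- \frac{1}{11}\right)\right) = - 3 \left(15 - \frac{8}{11}\right) = \left(-3\right) \frac{157}{11} = - \frac{471}{11} \approx -42.818$)
$n^{2} = \left(- \frac{471}{11}\right)^{2} = \frac{221841}{121}$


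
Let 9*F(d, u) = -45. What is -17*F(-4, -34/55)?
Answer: 85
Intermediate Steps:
F(d, u) = -5 (F(d, u) = (⅑)*(-45) = -5)
-17*F(-4, -34/55) = -17*(-5) = 85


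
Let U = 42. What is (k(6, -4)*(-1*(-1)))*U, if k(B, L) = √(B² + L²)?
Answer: 84*√13 ≈ 302.87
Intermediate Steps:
(k(6, -4)*(-1*(-1)))*U = (√(6² + (-4)²)*(-1*(-1)))*42 = (√(36 + 16)*1)*42 = (√52*1)*42 = ((2*√13)*1)*42 = (2*√13)*42 = 84*√13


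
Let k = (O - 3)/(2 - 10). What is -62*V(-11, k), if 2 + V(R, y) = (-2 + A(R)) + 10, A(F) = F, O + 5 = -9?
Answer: 310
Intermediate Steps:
O = -14 (O = -5 - 9 = -14)
k = 17/8 (k = (-14 - 3)/(2 - 10) = -17/(-8) = -17*(-⅛) = 17/8 ≈ 2.1250)
V(R, y) = 6 + R (V(R, y) = -2 + ((-2 + R) + 10) = -2 + (8 + R) = 6 + R)
-62*V(-11, k) = -62*(6 - 11) = -62*(-5) = 310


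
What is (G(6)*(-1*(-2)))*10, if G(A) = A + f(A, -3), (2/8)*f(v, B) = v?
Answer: 600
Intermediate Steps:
f(v, B) = 4*v
G(A) = 5*A (G(A) = A + 4*A = 5*A)
(G(6)*(-1*(-2)))*10 = ((5*6)*(-1*(-2)))*10 = (30*2)*10 = 60*10 = 600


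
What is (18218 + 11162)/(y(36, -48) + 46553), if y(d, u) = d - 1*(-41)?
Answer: 2938/4663 ≈ 0.63007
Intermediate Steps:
y(d, u) = 41 + d (y(d, u) = d + 41 = 41 + d)
(18218 + 11162)/(y(36, -48) + 46553) = (18218 + 11162)/((41 + 36) + 46553) = 29380/(77 + 46553) = 29380/46630 = 29380*(1/46630) = 2938/4663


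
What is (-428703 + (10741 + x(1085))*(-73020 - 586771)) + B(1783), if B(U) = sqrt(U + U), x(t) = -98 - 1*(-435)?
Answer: -7309593401 + sqrt(3566) ≈ -7.3096e+9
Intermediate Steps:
x(t) = 337 (x(t) = -98 + 435 = 337)
B(U) = sqrt(2)*sqrt(U) (B(U) = sqrt(2*U) = sqrt(2)*sqrt(U))
(-428703 + (10741 + x(1085))*(-73020 - 586771)) + B(1783) = (-428703 + (10741 + 337)*(-73020 - 586771)) + sqrt(2)*sqrt(1783) = (-428703 + 11078*(-659791)) + sqrt(3566) = (-428703 - 7309164698) + sqrt(3566) = -7309593401 + sqrt(3566)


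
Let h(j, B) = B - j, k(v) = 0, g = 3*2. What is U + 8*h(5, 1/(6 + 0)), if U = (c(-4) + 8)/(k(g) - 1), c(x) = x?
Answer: -128/3 ≈ -42.667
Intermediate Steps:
g = 6
U = -4 (U = (-4 + 8)/(0 - 1) = 4/(-1) = 4*(-1) = -4)
U + 8*h(5, 1/(6 + 0)) = -4 + 8*(1/(6 + 0) - 1*5) = -4 + 8*(1/6 - 5) = -4 + 8*(⅙ - 5) = -4 + 8*(-29/6) = -4 - 116/3 = -128/3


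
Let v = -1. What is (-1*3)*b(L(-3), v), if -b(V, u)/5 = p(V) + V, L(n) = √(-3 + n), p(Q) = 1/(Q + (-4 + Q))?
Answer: 15*(-4*√6 + 11*I)/(2*(√6 + 2*I)) ≈ -1.5 + 34.905*I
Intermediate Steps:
p(Q) = 1/(-4 + 2*Q)
b(V, u) = -5*V - 5/(2*(-2 + V)) (b(V, u) = -5*(1/(2*(-2 + V)) + V) = -5*(V + 1/(2*(-2 + V))) = -5*V - 5/(2*(-2 + V)))
(-1*3)*b(L(-3), v) = (-1*3)*(5*(-1 - 2*√(-3 - 3)*(-2 + √(-3 - 3)))/(2*(-2 + √(-3 - 3)))) = -15*(-1 - 2*√(-6)*(-2 + √(-6)))/(2*(-2 + √(-6))) = -15*(-1 - 2*I*√6*(-2 + I*√6))/(2*(-2 + I*√6))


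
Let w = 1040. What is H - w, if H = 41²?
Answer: 641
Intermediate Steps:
H = 1681
H - w = 1681 - 1*1040 = 1681 - 1040 = 641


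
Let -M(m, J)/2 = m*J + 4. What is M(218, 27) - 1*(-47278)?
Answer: 35498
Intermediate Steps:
M(m, J) = -8 - 2*J*m (M(m, J) = -2*(m*J + 4) = -2*(J*m + 4) = -2*(4 + J*m) = -8 - 2*J*m)
M(218, 27) - 1*(-47278) = (-8 - 2*27*218) - 1*(-47278) = (-8 - 11772) + 47278 = -11780 + 47278 = 35498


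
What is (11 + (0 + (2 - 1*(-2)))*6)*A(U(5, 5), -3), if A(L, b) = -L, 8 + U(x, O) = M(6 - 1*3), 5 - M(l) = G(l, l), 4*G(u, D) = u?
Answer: 525/4 ≈ 131.25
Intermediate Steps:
G(u, D) = u/4
M(l) = 5 - l/4
U(x, O) = -15/4 (U(x, O) = -8 + (5 - (6 - 1*3)/4) = -8 + (5 - (6 - 3)/4) = -8 + (5 - 1/4*3) = -8 + (5 - 3/4) = -8 + 17/4 = -15/4)
(11 + (0 + (2 - 1*(-2)))*6)*A(U(5, 5), -3) = (11 + (0 + (2 - 1*(-2)))*6)*(-1*(-15/4)) = (11 + (0 + (2 + 2))*6)*(15/4) = (11 + (0 + 4)*6)*(15/4) = (11 + 4*6)*(15/4) = (11 + 24)*(15/4) = 35*(15/4) = 525/4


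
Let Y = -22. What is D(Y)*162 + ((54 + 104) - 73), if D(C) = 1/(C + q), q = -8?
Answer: 398/5 ≈ 79.600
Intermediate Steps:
D(C) = 1/(-8 + C) (D(C) = 1/(C - 8) = 1/(-8 + C))
D(Y)*162 + ((54 + 104) - 73) = 162/(-8 - 22) + ((54 + 104) - 73) = 162/(-30) + (158 - 73) = -1/30*162 + 85 = -27/5 + 85 = 398/5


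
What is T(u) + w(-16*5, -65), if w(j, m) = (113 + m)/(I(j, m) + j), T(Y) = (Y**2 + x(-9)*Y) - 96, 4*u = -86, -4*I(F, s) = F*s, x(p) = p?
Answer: 257469/460 ≈ 559.71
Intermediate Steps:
I(F, s) = -F*s/4
u = -43/2 (u = (1/4)*(-86) = -43/2 ≈ -21.500)
T(Y) = -96 + Y**2 - 9*Y (T(Y) = (Y**2 - 9*Y) - 96 = -96 + Y**2 - 9*Y)
w(j, m) = (113 + m)/(j - j*m/4) (w(j, m) = (113 + m)/(-j*m/4 + j) = (113 + m)/(j - j*m/4))
T(u) + w(-16*5, -65) = (-96 + (-43/2)**2 - 9*(-43/2)) + 4*(-113 - 1*(-65))/(((-16*5))*(-4 - 65)) = (-96 + 1849/4 + 387/2) + 4*(-113 + 65)/(-80*(-69)) = 2239/4 + 4*(-1/80)*(-1/69)*(-48) = 2239/4 - 4/115 = 257469/460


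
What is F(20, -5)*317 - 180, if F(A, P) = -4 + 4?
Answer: -180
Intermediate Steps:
F(A, P) = 0
F(20, -5)*317 - 180 = 0*317 - 180 = 0 - 180 = -180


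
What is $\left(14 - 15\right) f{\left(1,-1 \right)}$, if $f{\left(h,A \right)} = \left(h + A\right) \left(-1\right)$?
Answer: $0$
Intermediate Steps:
$f{\left(h,A \right)} = - A - h$ ($f{\left(h,A \right)} = \left(A + h\right) \left(-1\right) = - A - h$)
$\left(14 - 15\right) f{\left(1,-1 \right)} = \left(14 - 15\right) \left(\left(-1\right) \left(-1\right) - 1\right) = - (1 - 1) = \left(-1\right) 0 = 0$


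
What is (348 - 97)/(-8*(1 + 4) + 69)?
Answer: 251/29 ≈ 8.6552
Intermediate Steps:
(348 - 97)/(-8*(1 + 4) + 69) = 251/(-8*5 + 69) = 251/(-40 + 69) = 251/29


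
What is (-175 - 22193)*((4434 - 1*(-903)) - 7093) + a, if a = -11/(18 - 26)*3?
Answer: 314225697/8 ≈ 3.9278e+7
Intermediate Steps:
a = 33/8 (a = -11/(-8)*3 = -11*(-⅛)*3 = (11/8)*3 = 33/8 ≈ 4.1250)
(-175 - 22193)*((4434 - 1*(-903)) - 7093) + a = (-175 - 22193)*((4434 - 1*(-903)) - 7093) + 33/8 = -22368*((4434 + 903) - 7093) + 33/8 = -22368*(5337 - 7093) + 33/8 = -22368*(-1756) + 33/8 = 39278208 + 33/8 = 314225697/8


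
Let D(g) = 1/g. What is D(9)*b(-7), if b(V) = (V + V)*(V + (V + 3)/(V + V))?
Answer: 94/9 ≈ 10.444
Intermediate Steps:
b(V) = 2*V*(V + (3 + V)/(2*V)) (b(V) = (2*V)*(V + (3 + V)/((2*V))) = (2*V)*(V + (3 + V)*(1/(2*V))) = (2*V)*(V + (3 + V)/(2*V)) = 2*V*(V + (3 + V)/(2*V)))
D(9)*b(-7) = (3 - 7 + 2*(-7)**2)/9 = (3 - 7 + 2*49)/9 = (3 - 7 + 98)/9 = (1/9)*94 = 94/9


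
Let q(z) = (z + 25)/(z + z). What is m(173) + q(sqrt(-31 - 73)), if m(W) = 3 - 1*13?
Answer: -19/2 - 25*I*sqrt(26)/104 ≈ -9.5 - 1.2257*I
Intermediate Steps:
q(z) = (25 + z)/(2*z) (q(z) = (25 + z)/((2*z)) = (25 + z)*(1/(2*z)) = (25 + z)/(2*z))
m(W) = -10 (m(W) = 3 - 13 = -10)
m(173) + q(sqrt(-31 - 73)) = -10 + (25 + sqrt(-31 - 73))/(2*(sqrt(-31 - 73))) = -10 + (25 + sqrt(-104))/(2*(sqrt(-104))) = -10 + (25 + 2*I*sqrt(26))/(2*((2*I*sqrt(26)))) = -10 + (-I*sqrt(26)/52)*(25 + 2*I*sqrt(26))/2 = -10 - I*sqrt(26)*(25 + 2*I*sqrt(26))/104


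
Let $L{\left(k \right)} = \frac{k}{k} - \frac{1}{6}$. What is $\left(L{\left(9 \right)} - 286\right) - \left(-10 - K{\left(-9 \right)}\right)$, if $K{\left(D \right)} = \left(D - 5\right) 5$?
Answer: $- \frac{2071}{6} \approx -345.17$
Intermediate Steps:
$K{\left(D \right)} = -25 + 5 D$ ($K{\left(D \right)} = \left(-5 + D\right) 5 = -25 + 5 D$)
$L{\left(k \right)} = \frac{5}{6}$ ($L{\left(k \right)} = 1 - \frac{1}{6} = \frac{5}{6}$)
$\left(L{\left(9 \right)} - 286\right) - \left(-10 - K{\left(-9 \right)}\right) = \left(\frac{5}{6} - 286\right) + \left(\left(\left(-25 + 5 \left(-9\right)\right) + 36\right) - 26\right) = - \frac{1711}{6} + \left(\left(\left(-25 - 45\right) + 36\right) - 26\right) = - \frac{1711}{6} + \left(\left(-70 + 36\right) - 26\right) = - \frac{1711}{6} - 60 = - \frac{2071}{6}$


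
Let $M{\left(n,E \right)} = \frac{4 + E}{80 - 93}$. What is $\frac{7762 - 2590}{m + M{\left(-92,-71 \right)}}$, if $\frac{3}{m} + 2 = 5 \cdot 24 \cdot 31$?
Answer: $\frac{19229496}{19165} \approx 1003.4$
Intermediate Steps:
$M{\left(n,E \right)} = - \frac{4}{13} - \frac{E}{13}$ ($M{\left(n,E \right)} = \frac{4 + E}{-13} = \left(4 + E\right) \left(- \frac{1}{13}\right) = - \frac{4}{13} - \frac{E}{13}$)
$m = \frac{3}{3718}$ ($m = \frac{3}{-2 + 5 \cdot 24 \cdot 31} = \frac{3}{-2 + 120 \cdot 31} = \frac{3}{-2 + 3720} = \frac{3}{3718} \approx 0.00080689$)
$\frac{7762 - 2590}{m + M{\left(-92,-71 \right)}} = \frac{7762 - 2590}{\frac{3}{3718} - - \frac{67}{13}} = \frac{5172}{\frac{3}{3718} + \left(- \frac{4}{13} + \frac{71}{13}\right)} = \frac{5172}{\frac{3}{3718} + \frac{67}{13}} = \frac{5172}{\frac{19165}{3718}} = 5172 \cdot \frac{3718}{19165} = \frac{19229496}{19165}$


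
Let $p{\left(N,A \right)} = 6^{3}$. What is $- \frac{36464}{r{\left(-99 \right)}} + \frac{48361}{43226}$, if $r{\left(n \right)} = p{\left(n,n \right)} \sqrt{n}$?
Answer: $\frac{48361}{43226} + \frac{4558 i \sqrt{11}}{891} \approx 1.1188 + 16.967 i$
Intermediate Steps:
$p{\left(N,A \right)} = 216$
$r{\left(n \right)} = 216 \sqrt{n}$
$- \frac{36464}{r{\left(-99 \right)}} + \frac{48361}{43226} = - \frac{36464}{216 \sqrt{-99}} + \frac{48361}{43226} = - \frac{36464}{216 \cdot 3 i \sqrt{11}} + 48361 \cdot \frac{1}{43226} = - \frac{36464}{648 i \sqrt{11}} + \frac{48361}{43226} = - 36464 \left(- \frac{i \sqrt{11}}{7128}\right) + \frac{48361}{43226} = \frac{4558 i \sqrt{11}}{891} + \frac{48361}{43226} = \frac{48361}{43226} + \frac{4558 i \sqrt{11}}{891}$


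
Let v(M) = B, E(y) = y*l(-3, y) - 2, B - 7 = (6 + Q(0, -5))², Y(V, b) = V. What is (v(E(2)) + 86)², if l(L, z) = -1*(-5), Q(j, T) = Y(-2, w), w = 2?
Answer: 11881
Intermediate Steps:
Q(j, T) = -2
l(L, z) = 5
B = 23 (B = 7 + (6 - 2)² = 7 + 4² = 7 + 16 = 23)
E(y) = -2 + 5*y (E(y) = y*5 - 2 = 5*y - 2 = -2 + 5*y)
v(M) = 23
(v(E(2)) + 86)² = (23 + 86)² = 109² = 11881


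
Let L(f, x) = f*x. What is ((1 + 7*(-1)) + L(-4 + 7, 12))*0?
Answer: 0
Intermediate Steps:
((1 + 7*(-1)) + L(-4 + 7, 12))*0 = ((1 + 7*(-1)) + (-4 + 7)*12)*0 = ((1 - 7) + 3*12)*0 = (-6 + 36)*0 = 30*0 = 0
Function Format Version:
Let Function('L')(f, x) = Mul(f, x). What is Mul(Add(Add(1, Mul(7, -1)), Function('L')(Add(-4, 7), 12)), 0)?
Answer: 0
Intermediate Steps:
Mul(Add(Add(1, Mul(7, -1)), Function('L')(Add(-4, 7), 12)), 0) = Mul(Add(Add(1, Mul(7, -1)), Mul(Add(-4, 7), 12)), 0) = Mul(Add(Add(1, -7), Mul(3, 12)), 0) = Mul(Add(-6, 36), 0) = Mul(30, 0) = 0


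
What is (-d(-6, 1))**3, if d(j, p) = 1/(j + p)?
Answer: 1/125 ≈ 0.0080000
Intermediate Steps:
(-d(-6, 1))**3 = (-1/(-6 + 1))**3 = (-1/(-5))**3 = (-1*(-1/5))**3 = (1/5)**3 = 1/125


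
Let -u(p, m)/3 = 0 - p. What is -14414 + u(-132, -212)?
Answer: -14810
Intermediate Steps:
u(p, m) = 3*p (u(p, m) = -3*(0 - p) = -(-3)*p = 3*p)
-14414 + u(-132, -212) = -14414 + 3*(-132) = -14414 - 396 = -14810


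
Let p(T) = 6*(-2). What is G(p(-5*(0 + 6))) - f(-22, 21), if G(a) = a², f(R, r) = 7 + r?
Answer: 116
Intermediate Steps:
p(T) = -12
G(p(-5*(0 + 6))) - f(-22, 21) = (-12)² - (7 + 21) = 144 - 1*28 = 144 - 28 = 116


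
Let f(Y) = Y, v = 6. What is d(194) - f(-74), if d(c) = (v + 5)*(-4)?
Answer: 30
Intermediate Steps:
d(c) = -44 (d(c) = (6 + 5)*(-4) = 11*(-4) = -44)
d(194) - f(-74) = -44 - 1*(-74) = -44 + 74 = 30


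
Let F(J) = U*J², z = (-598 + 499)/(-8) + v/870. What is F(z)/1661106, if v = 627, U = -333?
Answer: -25615079391/745061411200 ≈ -0.034380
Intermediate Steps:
z = 15191/1160 (z = (-598 + 499)/(-8) + 627/870 = -99*(-⅛) + 627*(1/870) = 99/8 + 209/290 = 15191/1160 ≈ 13.096)
F(J) = -333*J²
F(z)/1661106 = -333*(15191/1160)²/1661106 = -333*230766481/1345600*(1/1661106) = -76845238173/1345600*1/1661106 = -25615079391/745061411200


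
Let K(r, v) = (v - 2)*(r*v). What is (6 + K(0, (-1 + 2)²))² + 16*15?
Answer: 276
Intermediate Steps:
K(r, v) = r*v*(-2 + v) (K(r, v) = (-2 + v)*(r*v) = r*v*(-2 + v))
(6 + K(0, (-1 + 2)²))² + 16*15 = (6 + 0*(-1 + 2)²*(-2 + (-1 + 2)²))² + 16*15 = (6 + 0*1²*(-2 + 1²))² + 240 = (6 + 0*1*(-2 + 1))² + 240 = (6 + 0*1*(-1))² + 240 = (6 + 0)² + 240 = 6² + 240 = 36 + 240 = 276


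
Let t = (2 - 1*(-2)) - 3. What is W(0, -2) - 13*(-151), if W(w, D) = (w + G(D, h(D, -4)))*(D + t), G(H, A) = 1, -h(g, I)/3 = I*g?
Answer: 1962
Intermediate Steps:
h(g, I) = -3*I*g
t = 1 (t = (2 + 2) - 3 = 4 - 3 = 1)
W(w, D) = (1 + D)*(1 + w) (W(w, D) = (w + 1)*(D + 1) = (1 + w)*(1 + D) = (1 + D)*(1 + w))
W(0, -2) - 13*(-151) = (1 - 2 + 0 - 2*0) - 13*(-151) = (1 - 2 + 0 + 0) + 1963 = -1 + 1963 = 1962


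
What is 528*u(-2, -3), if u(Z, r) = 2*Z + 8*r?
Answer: -14784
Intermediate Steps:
528*u(-2, -3) = 528*(2*(-2) + 8*(-3)) = 528*(-4 - 24) = 528*(-28) = -14784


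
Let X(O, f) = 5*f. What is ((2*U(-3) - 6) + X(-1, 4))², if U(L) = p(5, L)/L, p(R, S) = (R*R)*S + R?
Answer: 33124/9 ≈ 3680.4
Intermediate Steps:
p(R, S) = R + S*R² (p(R, S) = R²*S + R = S*R² + R = R + S*R²)
U(L) = (5 + 25*L)/L (U(L) = (5*(1 + 5*L))/L = (5 + 25*L)/L)
((2*U(-3) - 6) + X(-1, 4))² = ((2*(25 + 5/(-3)) - 6) + 5*4)² = ((2*(25 + 5*(-⅓)) - 6) + 20)² = ((2*(25 - 5/3) - 6) + 20)² = ((2*(70/3) - 6) + 20)² = ((140/3 - 6) + 20)² = (122/3 + 20)² = (182/3)² = 33124/9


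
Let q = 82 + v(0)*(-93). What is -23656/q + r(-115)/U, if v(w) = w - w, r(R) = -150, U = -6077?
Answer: -71872606/249157 ≈ -288.46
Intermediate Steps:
v(w) = 0
q = 82 (q = 82 + 0*(-93) = 82 + 0 = 82)
-23656/q + r(-115)/U = -23656/82 - 150/(-6077) = -23656*1/82 - 150*(-1/6077) = -11828/41 + 150/6077 = -71872606/249157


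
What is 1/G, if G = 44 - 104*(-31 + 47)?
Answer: -1/1620 ≈ -0.00061728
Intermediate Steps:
G = -1620 (G = 44 - 104*16 = 44 - 1664 = -1620)
1/G = 1/(-1620) = -1/1620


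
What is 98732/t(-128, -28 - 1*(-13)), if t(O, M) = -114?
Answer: -49366/57 ≈ -866.07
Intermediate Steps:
98732/t(-128, -28 - 1*(-13)) = 98732/(-114) = 98732*(-1/114) = -49366/57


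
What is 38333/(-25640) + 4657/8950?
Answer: -22367487/22947800 ≈ -0.97471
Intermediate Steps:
38333/(-25640) + 4657/8950 = 38333*(-1/25640) + 4657*(1/8950) = -38333/25640 + 4657/8950 = -22367487/22947800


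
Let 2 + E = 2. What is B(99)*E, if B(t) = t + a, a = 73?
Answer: 0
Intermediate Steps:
B(t) = 73 + t (B(t) = t + 73 = 73 + t)
E = 0 (E = -2 + 2 = 0)
B(99)*E = (73 + 99)*0 = 172*0 = 0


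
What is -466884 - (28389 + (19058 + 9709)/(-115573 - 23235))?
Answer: -68747825817/138808 ≈ -4.9527e+5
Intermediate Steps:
-466884 - (28389 + (19058 + 9709)/(-115573 - 23235)) = -466884 - (28389 + 28767/(-138808)) = -466884 - (28389 + 28767*(-1/138808)) = -466884 - (28389 - 28767/138808) = -466884 - 1*3940591545/138808 = -466884 - 3940591545/138808 = -68747825817/138808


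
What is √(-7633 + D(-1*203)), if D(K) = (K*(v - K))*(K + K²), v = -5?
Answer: I*√1648202797 ≈ 40598.0*I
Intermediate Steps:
D(K) = K*(-5 - K)*(K + K²) (D(K) = (K*(-5 - K))*(K + K²) = K*(-5 - K)*(K + K²))
√(-7633 + D(-1*203)) = √(-7633 + (-1*203)²*(-5 - (-1*203)² - (-6)*203)) = √(-7633 + (-203)²*(-5 - 1*(-203)² - 6*(-203))) = √(-7633 + 41209*(-5 - 1*41209 + 1218)) = √(-7633 + 41209*(-5 - 41209 + 1218)) = √(-7633 + 41209*(-39996)) = √(-7633 - 1648195164) = √(-1648202797) = I*√1648202797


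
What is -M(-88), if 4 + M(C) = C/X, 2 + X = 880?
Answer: 1800/439 ≈ 4.1002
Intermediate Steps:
X = 878 (X = -2 + 880 = 878)
M(C) = -4 + C/878
-M(-88) = -(-4 + (1/878)*(-88)) = -(-4 - 44/439) = -1*(-1800/439) = 1800/439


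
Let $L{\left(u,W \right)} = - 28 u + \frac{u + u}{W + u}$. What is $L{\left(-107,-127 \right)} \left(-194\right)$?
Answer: $- \frac{68023966}{117} \approx -5.814 \cdot 10^{5}$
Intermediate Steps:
$L{\left(u,W \right)} = - 28 u + \frac{2 u}{W + u}$
$L{\left(-107,-127 \right)} \left(-194\right) = 2 \left(-107\right) \frac{1}{-127 - 107} \left(1 - -1778 - -1498\right) \left(-194\right) = 2 \left(-107\right) \frac{1}{-234} \left(1 + 1778 + 1498\right) \left(-194\right) = 2 \left(-107\right) \left(- \frac{1}{234}\right) 3277 \left(-194\right) = \frac{350639}{117} \left(-194\right) = - \frac{68023966}{117}$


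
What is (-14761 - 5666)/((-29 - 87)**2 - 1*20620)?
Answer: 6809/2388 ≈ 2.8513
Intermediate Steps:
(-14761 - 5666)/((-29 - 87)**2 - 1*20620) = -20427/((-116)**2 - 20620) = -20427/(13456 - 20620) = -20427/(-7164) = -20427*(-1/7164) = 6809/2388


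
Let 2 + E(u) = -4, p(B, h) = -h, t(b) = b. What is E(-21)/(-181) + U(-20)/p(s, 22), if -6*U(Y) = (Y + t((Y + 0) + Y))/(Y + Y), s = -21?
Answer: 709/15928 ≈ 0.044513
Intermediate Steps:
E(u) = -6 (E(u) = -2 - 4 = -6)
U(Y) = -¼ (U(Y) = -(Y + ((Y + 0) + Y))/(6*(Y + Y)) = -(Y + (Y + Y))/(6*(2*Y)) = -(Y + 2*Y)*1/(2*Y)/6 = -3*Y*1/(2*Y)/6 = -⅙*3/2 = -¼)
E(-21)/(-181) + U(-20)/p(s, 22) = -6/(-181) - 1/(4*((-1*22))) = -6*(-1/181) - ¼/(-22) = 6/181 - ¼*(-1/22) = 6/181 + 1/88 = 709/15928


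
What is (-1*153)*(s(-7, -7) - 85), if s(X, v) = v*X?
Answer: 5508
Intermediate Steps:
s(X, v) = X*v
(-1*153)*(s(-7, -7) - 85) = (-1*153)*(-7*(-7) - 85) = -153*(49 - 85) = -153*(-36) = 5508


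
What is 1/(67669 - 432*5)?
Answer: 1/65509 ≈ 1.5265e-5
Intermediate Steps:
1/(67669 - 432*5) = 1/(67669 - 2160) = 1/65509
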